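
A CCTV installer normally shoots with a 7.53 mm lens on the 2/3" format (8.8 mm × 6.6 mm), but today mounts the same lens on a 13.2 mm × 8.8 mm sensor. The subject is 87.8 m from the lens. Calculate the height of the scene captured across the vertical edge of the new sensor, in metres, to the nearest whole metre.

103 m

The focal length stays 7.53 mm; the relevant sensor dimension is now h = 8.8 mm. Object distance dₒ = 87.8 m = 87800 mm.
Thin-lens field height W = h·(dₒ − f)/f = 8.8 × (87800 − 7.53)/7.53 ≈ 102599.434 mm = 102.599 m.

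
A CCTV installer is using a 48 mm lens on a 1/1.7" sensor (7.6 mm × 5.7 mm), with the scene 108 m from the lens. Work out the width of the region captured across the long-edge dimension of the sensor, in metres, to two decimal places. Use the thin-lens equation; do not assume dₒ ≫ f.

dₒ: 108 m = 108000 mm.
Similar triangles through the lens centre give W/dₒ = w/dᵢ; with 1/f = 1/dₒ + 1/dᵢ this gives W = w·(dₒ − f)/f.
W = 7.6 mm × (108000 − 48) / 48 = 7.6 × 2249.0000 ≈ 17092.400 mm = 17.0924 m.

17.09 m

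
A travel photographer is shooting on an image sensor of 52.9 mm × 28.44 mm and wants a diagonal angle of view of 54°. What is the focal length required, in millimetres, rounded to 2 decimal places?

58.94 mm

Sensor diagonal = √(52.9² + 28.44²) = √3607.2436 ≈ 60.0603 mm.
From α = 2·arctan(d/2f) we get f = d / (2·tan(α/2)).
With d = 60.0603 mm and α/2 = 27°, tan(α/2) ≈ 0.50953, so f ≈ 60.0603 / 1.01905 ≈ 58.9375 mm.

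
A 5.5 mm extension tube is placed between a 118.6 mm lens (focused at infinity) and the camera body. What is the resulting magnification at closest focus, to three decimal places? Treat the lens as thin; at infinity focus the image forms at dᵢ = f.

The tube moves the image plane from f to f + e, so dᵢ = 118.6 + 5.5 = 124.1 mm. Focus is achieved when 1/f = 1/dₒ + 1/dᵢ, giving dₒ = 1/(1/f − 1/(f+e)).
Magnification m = dᵢ/dₒ = (f+e)·(1/f − 1/(f+e)) = e/f = 5.5/118.6 ≈ 0.0464.

0.046×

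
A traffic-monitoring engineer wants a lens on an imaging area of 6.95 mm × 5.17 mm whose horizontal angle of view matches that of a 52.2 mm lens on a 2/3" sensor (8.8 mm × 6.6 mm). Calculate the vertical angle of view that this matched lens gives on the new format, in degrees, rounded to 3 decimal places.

7.176°

Equal horizontal AOV ⇒ f₂ = f₁ · 6.95/8.8 = 52.2 × 0.78977 ≈ 41.2261 mm.
Vertical AOV on the new format = 2·arctan(5.17 / (2 × 41.2261)) = 2·arctan(0.06270) ≈ 7.1758°.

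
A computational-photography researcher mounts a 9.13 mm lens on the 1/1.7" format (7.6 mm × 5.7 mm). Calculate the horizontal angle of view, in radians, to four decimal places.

0.7888 rad

Angle of view α = 2·arctan(w/2f) with w = 7.6 mm and f = 9.13 mm.
w/2f = 0.41621; arctan(0.41621) ≈ 0.3944 rad, so α ≈ 0.7888 rad.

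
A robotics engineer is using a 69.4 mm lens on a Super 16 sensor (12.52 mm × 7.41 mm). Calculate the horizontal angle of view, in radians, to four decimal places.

Angle of view α = 2·arctan(w/2f) with w = 12.52 mm and f = 69.4 mm.
w/2f = 0.09020; arctan(0.09020) ≈ 0.0900 rad, so α ≈ 0.1799 rad.

0.1799 rad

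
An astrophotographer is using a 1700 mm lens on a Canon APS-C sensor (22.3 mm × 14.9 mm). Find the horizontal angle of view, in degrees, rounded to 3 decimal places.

Angle of view α = 2·arctan(w/2f) with w = 22.3 mm and f = 1700 mm.
w/2f = 0.00656; arctan(0.00656) ≈ 0.3758°, so α ≈ 0.7516°.

0.752°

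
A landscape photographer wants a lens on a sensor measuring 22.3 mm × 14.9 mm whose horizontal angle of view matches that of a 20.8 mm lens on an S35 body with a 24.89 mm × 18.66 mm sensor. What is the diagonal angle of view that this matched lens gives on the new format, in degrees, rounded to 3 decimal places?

Equal horizontal AOV ⇒ f₂ = f₁ · 22.3/24.89 = 20.8 × 0.89594 ≈ 18.6356 mm.
Sensor diagonal = √(22.3² + 14.9²) = √719.3000 ≈ 26.8198 mm.
Diagonal AOV on the new format = 2·arctan(26.8198 / (2 × 18.6356)) = 2·arctan(0.71958) ≈ 71.4764°.

71.476°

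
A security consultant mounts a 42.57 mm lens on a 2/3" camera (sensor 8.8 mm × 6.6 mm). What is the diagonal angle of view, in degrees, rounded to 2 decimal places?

Sensor diagonal = √(8.8² + 6.6²) = √121.0000 ≈ 11.0000 mm.
Angle of view α = 2·arctan(d/2f) with d = 11.0000 mm and f = 42.57 mm.
d/2f = 0.12920; arctan(0.12920) ≈ 7.3618°, so α ≈ 14.7235°.

14.72°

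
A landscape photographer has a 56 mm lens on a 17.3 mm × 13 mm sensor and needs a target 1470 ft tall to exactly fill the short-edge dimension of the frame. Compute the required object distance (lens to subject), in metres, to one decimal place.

1930.1 m

W: 1470 ft × 304.8 mm/ft = 448055.99 mm.
Magnification m = h/W = dᵢ/dₒ; combined with 1/f = 1/dₒ + 1/dᵢ this gives dₒ = f·(1 + W/h).
dₒ = 56 mm × (1 + 448056/13) = 56 × 34466.8451 ≈ 1930143.323 mm = 1930.14 m.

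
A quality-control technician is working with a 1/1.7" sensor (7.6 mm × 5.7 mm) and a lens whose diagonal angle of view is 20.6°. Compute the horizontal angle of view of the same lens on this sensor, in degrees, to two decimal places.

16.54°

Sensor diagonal = √(7.6² + 5.7²) = √90.2500 ≈ 9.5000 mm.
From the diagonal AOV: f = 9.5000 / (2·tan(10.3°)) = 9.5000 / 0.36346 ≈ 26.1376 mm.
Horizontal AOV = 2·arctan(7.6 / (2 × 26.1376)) = 2·arctan(0.14538) ≈ 16.5439°.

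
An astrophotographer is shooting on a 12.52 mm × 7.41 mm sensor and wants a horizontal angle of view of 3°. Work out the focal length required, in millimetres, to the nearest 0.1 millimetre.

239.1 mm

From α = 2·arctan(w/2f) we get f = w / (2·tan(α/2)).
With w = 12.52 mm and α/2 = 1.5°, tan(α/2) ≈ 0.02619, so f ≈ 12.52 / 0.05237 ≈ 239.0598 mm.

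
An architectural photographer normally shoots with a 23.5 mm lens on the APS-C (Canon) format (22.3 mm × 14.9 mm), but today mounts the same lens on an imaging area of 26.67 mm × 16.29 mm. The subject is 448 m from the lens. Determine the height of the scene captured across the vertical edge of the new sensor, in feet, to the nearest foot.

1019 ft

The focal length stays 23.5 mm; the relevant sensor dimension is now h = 16.29 mm. Object distance dₒ = 448 m = 448000 mm.
Thin-lens field height W = h·(dₒ − f)/f = 16.29 × (448000 − 23.5)/23.5 ≈ 310533.497 mm = 310533.497/304.8 ft = 1018.81 ft.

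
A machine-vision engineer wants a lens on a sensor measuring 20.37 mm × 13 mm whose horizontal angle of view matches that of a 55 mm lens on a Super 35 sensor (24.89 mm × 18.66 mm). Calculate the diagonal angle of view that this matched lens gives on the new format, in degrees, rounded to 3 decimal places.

Equal horizontal AOV ⇒ f₂ = f₁ · 20.37/24.89 = 55 × 0.81840 ≈ 45.0121 mm.
Sensor diagonal = √(20.37² + 13²) = √583.9369 ≈ 24.1648 mm.
Diagonal AOV on the new format = 2·arctan(24.1648 / (2 × 45.0121)) = 2·arctan(0.26843) ≈ 30.0509°.

30.051°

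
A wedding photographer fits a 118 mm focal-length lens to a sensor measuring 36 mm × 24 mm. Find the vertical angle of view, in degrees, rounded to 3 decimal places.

11.613°

Angle of view α = 2·arctan(h/2f) with h = 24 mm and f = 118 mm.
h/2f = 0.10169; arctan(0.10169) ≈ 5.8067°, so α ≈ 11.6135°.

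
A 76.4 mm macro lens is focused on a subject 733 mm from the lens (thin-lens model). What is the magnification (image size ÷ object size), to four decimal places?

Thin lens: 1/f = 1/dₒ + 1/dᵢ → 1/dᵢ = 1/76.4 − 1/733 = 0.0117247 mm⁻¹, so dᵢ ≈ 85.2897 mm.
Magnification m = dᵢ/dₒ = 85.2897/733 ≈ 0.11636.

0.1164×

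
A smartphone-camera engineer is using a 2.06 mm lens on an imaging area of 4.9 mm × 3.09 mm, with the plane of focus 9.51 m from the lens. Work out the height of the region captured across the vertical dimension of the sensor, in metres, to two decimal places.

dₒ: 9.51 m = 9510 mm.
Similar triangles through the lens centre give W/dₒ = h/dᵢ; with 1/f = 1/dₒ + 1/dᵢ this gives W = h·(dₒ − f)/f.
W = 3.09 mm × (9510 − 2.06) / 2.06 = 3.09 × 4615.5049 ≈ 14261.910 mm = 14.2619 m.

14.26 m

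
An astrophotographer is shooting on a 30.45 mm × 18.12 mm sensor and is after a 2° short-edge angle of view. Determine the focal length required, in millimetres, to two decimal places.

519.05 mm

From α = 2·arctan(h/2f) we get f = h / (2·tan(α/2)).
With h = 18.12 mm and α/2 = 1°, tan(α/2) ≈ 0.01746, so f ≈ 18.12 / 0.03491 ≈ 519.0471 mm.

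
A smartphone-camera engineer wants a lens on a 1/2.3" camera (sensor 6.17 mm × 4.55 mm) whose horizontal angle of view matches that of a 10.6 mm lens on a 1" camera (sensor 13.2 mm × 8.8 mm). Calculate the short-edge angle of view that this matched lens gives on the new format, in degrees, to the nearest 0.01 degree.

49.33°

Equal horizontal AOV ⇒ f₂ = f₁ · 6.17/13.2 = 10.6 × 0.46742 ≈ 4.9547 mm.
Short-edge AOV on the new format = 2·arctan(4.55 / (2 × 4.9547)) = 2·arctan(0.45916) ≈ 49.3254°.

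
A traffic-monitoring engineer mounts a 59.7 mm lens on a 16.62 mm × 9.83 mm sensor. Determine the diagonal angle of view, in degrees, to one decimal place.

18.4°

Sensor diagonal = √(16.62² + 9.83²) = √372.8533 ≈ 19.3094 mm.
Angle of view α = 2·arctan(d/2f) with d = 19.3094 mm and f = 59.7 mm.
d/2f = 0.16172; arctan(0.16172) ≈ 9.1864°, so α ≈ 18.3727°.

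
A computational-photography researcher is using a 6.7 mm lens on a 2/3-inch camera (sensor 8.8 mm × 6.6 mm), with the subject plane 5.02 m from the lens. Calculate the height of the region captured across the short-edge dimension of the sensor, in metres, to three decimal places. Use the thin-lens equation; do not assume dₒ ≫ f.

4.938 m

dₒ: 5.02 m = 5020 mm.
Similar triangles through the lens centre give W/dₒ = h/dᵢ; with 1/f = 1/dₒ + 1/dᵢ this gives W = h·(dₒ − f)/f.
W = 6.6 mm × (5020 − 6.7) / 6.7 = 6.6 × 748.2537 ≈ 4938.475 mm = 4.93847 m.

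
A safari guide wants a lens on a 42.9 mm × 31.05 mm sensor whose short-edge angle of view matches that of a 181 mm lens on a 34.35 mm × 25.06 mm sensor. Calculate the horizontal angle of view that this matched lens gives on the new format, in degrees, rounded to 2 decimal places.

Equal short-edge AOV ⇒ f₂ = f₁ · 31.05/25.06 = 181 × 1.23903 ≈ 224.2638 mm.
Horizontal AOV on the new format = 2·arctan(42.9 / (2 × 224.2638)) = 2·arctan(0.09565) ≈ 10.9270°.

10.93°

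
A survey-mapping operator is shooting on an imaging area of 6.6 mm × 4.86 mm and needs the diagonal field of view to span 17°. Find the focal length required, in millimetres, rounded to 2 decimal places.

27.42 mm

Sensor diagonal = √(6.6² + 4.86²) = √67.1796 ≈ 8.1963 mm.
From α = 2·arctan(d/2f) we get f = d / (2·tan(α/2)).
With d = 8.1963 mm and α/2 = 8.5°, tan(α/2) ≈ 0.14945, so f ≈ 8.1963 / 0.29890 ≈ 27.4214 mm.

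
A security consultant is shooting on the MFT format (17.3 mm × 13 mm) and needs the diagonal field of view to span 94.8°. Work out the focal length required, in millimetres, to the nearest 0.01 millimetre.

9.95 mm

Sensor diagonal = √(17.3² + 13²) = √468.2900 ≈ 21.6400 mm.
From α = 2·arctan(d/2f) we get f = d / (2·tan(α/2)).
With d = 21.6400 mm and α/2 = 47.4°, tan(α/2) ≈ 1.08749, so f ≈ 21.6400 / 2.17498 ≈ 9.9495 mm.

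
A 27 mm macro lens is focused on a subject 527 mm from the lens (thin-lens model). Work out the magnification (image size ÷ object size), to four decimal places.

Thin lens: 1/f = 1/dₒ + 1/dᵢ → 1/dᵢ = 1/27 − 1/527 = 0.0351395 mm⁻¹, so dᵢ ≈ 28.4580 mm.
Magnification m = dᵢ/dₒ = 28.4580/527 ≈ 0.05400.

0.0540×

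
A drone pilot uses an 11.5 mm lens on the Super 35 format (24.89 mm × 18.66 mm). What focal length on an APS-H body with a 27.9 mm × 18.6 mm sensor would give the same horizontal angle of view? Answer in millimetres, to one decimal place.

Equal angle of view means equal width/f ratio, so f₂ = f₁ · (width₂/width₁) = 11.5 × 27.9/24.89.
f₂ = 11.5 × 1.12093 ≈ 12.891 mm.

12.9 mm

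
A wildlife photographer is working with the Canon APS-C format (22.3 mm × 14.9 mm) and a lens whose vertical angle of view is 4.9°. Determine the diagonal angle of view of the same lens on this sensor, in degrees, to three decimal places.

8.808°

From the vertical AOV: f = 14.9 / (2·tan(2.45°)) = 14.9 / 0.08557 ≈ 174.1197 mm.
Sensor diagonal = √(22.3² + 14.9²) = √719.3000 ≈ 26.8198 mm.
Diagonal AOV = 2·arctan(26.8198 / (2 × 174.1197)) = 2·arctan(0.07702) ≈ 8.8079°.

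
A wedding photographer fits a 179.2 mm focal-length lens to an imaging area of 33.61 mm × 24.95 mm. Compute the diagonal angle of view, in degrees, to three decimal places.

Sensor diagonal = √(33.61² + 24.95²) = √1752.1346 ≈ 41.8585 mm.
Angle of view α = 2·arctan(d/2f) with d = 41.8585 mm and f = 179.2 mm.
d/2f = 0.11679; arctan(0.11679) ≈ 6.6615°, so α ≈ 13.3231°.

13.323°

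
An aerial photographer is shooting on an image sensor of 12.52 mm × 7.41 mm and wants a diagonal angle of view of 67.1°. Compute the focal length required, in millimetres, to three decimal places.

Sensor diagonal = √(12.52² + 7.41²) = √211.6585 ≈ 14.5485 mm.
From α = 2·arctan(d/2f) we get f = d / (2·tan(α/2)).
With d = 14.5485 mm and α/2 = 33.55°, tan(α/2) ≈ 0.66314, so f ≈ 14.5485 / 1.32628 ≈ 10.9694 mm.

10.969 mm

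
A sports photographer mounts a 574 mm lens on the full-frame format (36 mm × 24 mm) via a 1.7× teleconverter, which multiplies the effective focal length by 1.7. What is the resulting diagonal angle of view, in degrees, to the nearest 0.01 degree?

Effective focal length f = 574 × 1.7 = 975.8 mm.
Sensor diagonal = √(36² + 24²) = √1872.0000 ≈ 43.2666 mm.
α = 2·arctan(43.267 / (2 × 975.8)) = 2·arctan(0.02217) ≈ 2.5401°.

2.54°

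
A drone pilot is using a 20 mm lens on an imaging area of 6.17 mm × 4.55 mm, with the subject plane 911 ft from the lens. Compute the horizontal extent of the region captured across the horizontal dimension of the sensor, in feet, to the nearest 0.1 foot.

dₒ: 911 ft × 304.8 mm/ft = 277672.79 mm.
Similar triangles through the lens centre give W/dₒ = w/dᵢ; with 1/f = 1/dₒ + 1/dᵢ this gives W = w·(dₒ − f)/f.
W = 6.17 mm × (277673 − 20) / 20 = 6.17 × 13882.6396 ≈ 85655.886 mm = 85655.886/304.8 ft = 281.023 ft.

281.0 ft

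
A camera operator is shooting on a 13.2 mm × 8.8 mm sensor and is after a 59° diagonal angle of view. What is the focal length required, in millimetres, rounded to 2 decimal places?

14.02 mm

Sensor diagonal = √(13.2² + 8.8²) = √251.6800 ≈ 15.8644 mm.
From α = 2·arctan(d/2f) we get f = d / (2·tan(α/2)).
With d = 15.8644 mm and α/2 = 29.5°, tan(α/2) ≈ 0.56577, so f ≈ 15.8644 / 1.13155 ≈ 14.0201 mm.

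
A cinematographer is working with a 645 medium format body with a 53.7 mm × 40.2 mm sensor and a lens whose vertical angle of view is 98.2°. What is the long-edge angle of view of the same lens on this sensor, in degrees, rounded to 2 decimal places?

From the vertical AOV: f = 40.2 / (2·tan(49.1°)) = 40.2 / 2.30886 ≈ 17.4112 mm.
Long-edge AOV = 2·arctan(53.7 / (2 × 17.4112)) = 2·arctan(1.54211) ≈ 114.0764°.

114.08°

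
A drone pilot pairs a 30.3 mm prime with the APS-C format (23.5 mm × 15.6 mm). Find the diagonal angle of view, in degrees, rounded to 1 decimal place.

Sensor diagonal = √(23.5² + 15.6²) = √795.6100 ≈ 28.2066 mm.
Angle of view α = 2·arctan(d/2f) with d = 28.2066 mm and f = 30.3 mm.
d/2f = 0.46545; arctan(0.46545) ≈ 24.9598°, so α ≈ 49.9197°.

49.9°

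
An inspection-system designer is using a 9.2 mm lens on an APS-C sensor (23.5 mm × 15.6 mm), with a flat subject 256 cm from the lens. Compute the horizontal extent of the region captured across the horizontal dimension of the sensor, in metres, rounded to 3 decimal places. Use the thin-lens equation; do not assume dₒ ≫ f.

dₒ: 256 cm = 2560 mm.
Similar triangles through the lens centre give W/dₒ = w/dᵢ; with 1/f = 1/dₒ + 1/dᵢ this gives W = w·(dₒ − f)/f.
W = 23.5 mm × (2560 − 9.2) / 9.2 = 23.5 × 277.2609 ≈ 6515.630 mm = 6.51563 m.

6.516 m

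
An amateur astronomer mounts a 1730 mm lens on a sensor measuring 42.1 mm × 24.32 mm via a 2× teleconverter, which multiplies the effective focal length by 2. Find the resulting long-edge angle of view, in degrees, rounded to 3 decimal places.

Effective focal length f = 1730 × 2 = 3460 mm.
α = 2·arctan(42.1 / (2 × 3460)) = 2·arctan(0.00608) ≈ 0.6971°.

0.697°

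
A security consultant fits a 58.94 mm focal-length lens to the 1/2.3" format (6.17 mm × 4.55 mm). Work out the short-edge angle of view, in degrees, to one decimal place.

Angle of view α = 2·arctan(h/2f) with h = 4.55 mm and f = 58.94 mm.
h/2f = 0.03860; arctan(0.03860) ≈ 2.2104°, so α ≈ 4.4209°.

4.4°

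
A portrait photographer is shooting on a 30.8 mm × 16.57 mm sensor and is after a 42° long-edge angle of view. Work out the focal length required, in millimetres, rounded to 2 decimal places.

40.12 mm

From α = 2·arctan(w/2f) we get f = w / (2·tan(α/2)).
With w = 30.8 mm and α/2 = 21°, tan(α/2) ≈ 0.38386, so f ≈ 30.8 / 0.76773 ≈ 40.1184 mm.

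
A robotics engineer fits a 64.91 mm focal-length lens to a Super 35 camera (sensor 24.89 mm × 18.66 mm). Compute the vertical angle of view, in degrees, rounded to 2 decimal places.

16.36°

Angle of view α = 2·arctan(h/2f) with h = 18.66 mm and f = 64.91 mm.
h/2f = 0.14374; arctan(0.14374) ≈ 8.1795°, so α ≈ 16.3591°.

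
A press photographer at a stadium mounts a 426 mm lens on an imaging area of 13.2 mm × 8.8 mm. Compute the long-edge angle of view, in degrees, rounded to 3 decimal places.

1.775°

Angle of view α = 2·arctan(w/2f) with w = 13.2 mm and f = 426 mm.
w/2f = 0.01549; arctan(0.01549) ≈ 0.8876°, so α ≈ 1.7752°.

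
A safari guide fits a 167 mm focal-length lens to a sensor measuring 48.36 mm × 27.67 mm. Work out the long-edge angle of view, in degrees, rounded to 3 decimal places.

16.477°

Angle of view α = 2·arctan(w/2f) with w = 48.36 mm and f = 167 mm.
w/2f = 0.14479; arctan(0.14479) ≈ 8.2386°, so α ≈ 16.4773°.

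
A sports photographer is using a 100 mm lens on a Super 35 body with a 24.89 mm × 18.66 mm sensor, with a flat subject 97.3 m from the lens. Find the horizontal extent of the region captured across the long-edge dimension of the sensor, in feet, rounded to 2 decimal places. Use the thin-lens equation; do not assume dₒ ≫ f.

dₒ: 97.3 m = 97300 mm.
Similar triangles through the lens centre give W/dₒ = w/dᵢ; with 1/f = 1/dₒ + 1/dᵢ this gives W = w·(dₒ − f)/f.
W = 24.89 mm × (97300 − 100) / 100 = 24.89 × 972.0000 ≈ 24193.080 mm = 24193.080/304.8 ft = 79.3736 ft.

79.37 ft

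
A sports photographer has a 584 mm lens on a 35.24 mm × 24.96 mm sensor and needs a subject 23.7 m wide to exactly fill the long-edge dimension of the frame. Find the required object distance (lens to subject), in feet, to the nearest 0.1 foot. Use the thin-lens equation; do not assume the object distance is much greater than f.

1290.5 ft

W: 23.7 m = 23700 mm.
Magnification m = w/W = dᵢ/dₒ; combined with 1/f = 1/dₒ + 1/dᵢ this gives dₒ = f·(1 + W/w).
dₒ = 584 mm × (1 + 23700/35.24) = 584 × 673.5312 ≈ 393342.229 mm = 393342.229/304.8 ft = 1290.49 ft.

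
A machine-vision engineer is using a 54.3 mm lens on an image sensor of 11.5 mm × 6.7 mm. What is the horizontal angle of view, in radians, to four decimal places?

Angle of view α = 2·arctan(w/2f) with w = 11.5 mm and f = 54.3 mm.
w/2f = 0.10589; arctan(0.10589) ≈ 0.1055 rad, so α ≈ 0.2110 rad.

0.2110 rad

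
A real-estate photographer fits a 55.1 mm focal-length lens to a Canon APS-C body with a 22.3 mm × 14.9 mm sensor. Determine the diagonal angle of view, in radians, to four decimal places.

0.4775 rad

Sensor diagonal = √(22.3² + 14.9²) = √719.3000 ≈ 26.8198 mm.
Angle of view α = 2·arctan(d/2f) with d = 26.8198 mm and f = 55.1 mm.
d/2f = 0.24337; arctan(0.24337) ≈ 0.2387 rad, so α ≈ 0.4775 rad.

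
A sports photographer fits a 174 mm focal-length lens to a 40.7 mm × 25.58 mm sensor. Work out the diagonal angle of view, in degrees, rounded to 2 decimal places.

15.73°

Sensor diagonal = √(40.7² + 25.58²) = √2310.8264 ≈ 48.0711 mm.
Angle of view α = 2·arctan(d/2f) with d = 48.0711 mm and f = 174 mm.
d/2f = 0.13814; arctan(0.13814) ≈ 7.8648°, so α ≈ 15.7296°.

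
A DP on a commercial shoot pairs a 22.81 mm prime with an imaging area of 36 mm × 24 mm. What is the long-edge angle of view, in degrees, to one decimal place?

76.6°

Angle of view α = 2·arctan(w/2f) with w = 36 mm and f = 22.81 mm.
w/2f = 0.78913; arctan(0.78913) ≈ 38.2779°, so α ≈ 76.5559°.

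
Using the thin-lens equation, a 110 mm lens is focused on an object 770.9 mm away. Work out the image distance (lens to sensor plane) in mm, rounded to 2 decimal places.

128.31 mm

1/dᵢ = 1/f − 1/dₒ = 1/110 − 1/770.9 = 0.0077937 mm⁻¹.
dᵢ = 1/0.0077937 ≈ 128.3084 mm.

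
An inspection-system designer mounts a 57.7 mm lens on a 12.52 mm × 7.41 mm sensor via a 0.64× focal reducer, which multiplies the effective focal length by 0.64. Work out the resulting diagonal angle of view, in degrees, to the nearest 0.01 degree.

22.29°

Effective focal length f = 57.7 × 0.64 = 36.928 mm.
Sensor diagonal = √(12.52² + 7.41²) = √211.6585 ≈ 14.5485 mm.
α = 2·arctan(14.548 / (2 × 36.928)) = 2·arctan(0.19698) ≈ 22.2874°.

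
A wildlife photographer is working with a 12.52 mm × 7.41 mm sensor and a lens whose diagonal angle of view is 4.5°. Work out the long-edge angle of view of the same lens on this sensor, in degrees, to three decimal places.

Sensor diagonal = √(12.52² + 7.41²) = √211.6585 ≈ 14.5485 mm.
From the diagonal AOV: f = 14.5485 / (2·tan(2.25°)) = 14.5485 / 0.07858 ≈ 185.1419 mm.
Long-edge AOV = 2·arctan(12.52 / (2 × 185.1419)) = 2·arctan(0.03381) ≈ 3.8731°.

3.873°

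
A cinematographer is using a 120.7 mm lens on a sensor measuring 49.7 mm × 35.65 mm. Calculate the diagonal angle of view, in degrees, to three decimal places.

28.436°

Sensor diagonal = √(49.7² + 35.65²) = √3741.0125 ≈ 61.1638 mm.
Angle of view α = 2·arctan(d/2f) with d = 61.1638 mm and f = 120.7 mm.
d/2f = 0.25337; arctan(0.25337) ≈ 14.2179°, so α ≈ 28.4358°.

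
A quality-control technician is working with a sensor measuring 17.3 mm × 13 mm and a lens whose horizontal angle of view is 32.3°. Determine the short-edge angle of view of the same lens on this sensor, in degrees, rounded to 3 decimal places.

24.553°

From the horizontal AOV: f = 17.3 / (2·tan(16.15°)) = 17.3 / 0.57916 ≈ 29.8708 mm.
Short-edge AOV = 2·arctan(13 / (2 × 29.8708)) = 2·arctan(0.21760) ≈ 24.5528°.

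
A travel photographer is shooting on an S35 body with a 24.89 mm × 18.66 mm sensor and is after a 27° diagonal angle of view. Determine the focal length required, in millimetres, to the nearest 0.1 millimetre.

Sensor diagonal = √(24.89² + 18.66²) = √967.7077 ≈ 31.1080 mm.
From α = 2·arctan(d/2f) we get f = d / (2·tan(α/2)).
With d = 31.1080 mm and α/2 = 13.5°, tan(α/2) ≈ 0.24008, so f ≈ 31.1080 / 0.48016 ≈ 64.7871 mm.

64.8 mm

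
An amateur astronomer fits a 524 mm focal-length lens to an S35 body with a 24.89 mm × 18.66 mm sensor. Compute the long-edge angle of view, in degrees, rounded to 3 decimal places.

Angle of view α = 2·arctan(w/2f) with w = 24.89 mm and f = 524 mm.
w/2f = 0.02375; arctan(0.02375) ≈ 1.3605°, so α ≈ 2.7210°.

2.721°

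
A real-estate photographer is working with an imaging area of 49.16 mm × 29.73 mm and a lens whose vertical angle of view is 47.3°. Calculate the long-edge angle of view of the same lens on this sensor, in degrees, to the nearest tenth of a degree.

From the vertical AOV: f = 29.73 / (2·tan(23.65°)) = 29.73 / 0.87586 ≈ 33.9439 mm.
Long-edge AOV = 2·arctan(49.16 / (2 × 33.9439)) = 2·arctan(0.72414) ≈ 71.8194°.

71.8°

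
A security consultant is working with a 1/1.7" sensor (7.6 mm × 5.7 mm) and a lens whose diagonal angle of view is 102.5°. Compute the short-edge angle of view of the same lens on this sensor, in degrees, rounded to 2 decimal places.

Sensor diagonal = √(7.6² + 5.7²) = √90.2500 ≈ 9.5000 mm.
From the diagonal AOV: f = 9.5000 / (2·tan(51.25°)) = 9.5000 / 2.49195 ≈ 3.8123 mm.
Short-edge AOV = 2·arctan(5.7 / (2 × 3.8123)) = 2·arctan(0.74758) ≈ 73.5624°.

73.56°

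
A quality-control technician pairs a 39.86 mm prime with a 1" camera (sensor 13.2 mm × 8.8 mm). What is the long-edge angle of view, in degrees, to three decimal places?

Angle of view α = 2·arctan(w/2f) with w = 13.2 mm and f = 39.86 mm.
w/2f = 0.16558; arctan(0.16558) ≈ 9.4017°, so α ≈ 18.8034°.

18.803°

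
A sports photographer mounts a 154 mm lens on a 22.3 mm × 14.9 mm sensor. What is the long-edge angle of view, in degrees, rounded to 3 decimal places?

Angle of view α = 2·arctan(w/2f) with w = 22.3 mm and f = 154 mm.
w/2f = 0.07240; arctan(0.07240) ≈ 4.1411°, so α ≈ 8.2823°.

8.282°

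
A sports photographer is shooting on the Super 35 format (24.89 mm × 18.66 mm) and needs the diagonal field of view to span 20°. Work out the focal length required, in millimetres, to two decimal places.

Sensor diagonal = √(24.89² + 18.66²) = √967.7077 ≈ 31.1080 mm.
From α = 2·arctan(d/2f) we get f = d / (2·tan(α/2)).
With d = 31.1080 mm and α/2 = 10°, tan(α/2) ≈ 0.17633, so f ≈ 31.1080 / 0.35265 ≈ 88.2111 mm.

88.21 mm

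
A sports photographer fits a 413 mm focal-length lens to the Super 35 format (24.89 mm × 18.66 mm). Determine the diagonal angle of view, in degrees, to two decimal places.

4.31°

Sensor diagonal = √(24.89² + 18.66²) = √967.7077 ≈ 31.1080 mm.
Angle of view α = 2·arctan(d/2f) with d = 31.1080 mm and f = 413 mm.
d/2f = 0.03766; arctan(0.03766) ≈ 2.1568°, so α ≈ 4.3136°.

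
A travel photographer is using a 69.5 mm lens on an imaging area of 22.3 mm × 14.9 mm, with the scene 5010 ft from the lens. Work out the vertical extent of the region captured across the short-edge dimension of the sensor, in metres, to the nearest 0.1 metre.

dₒ: 5010 ft × 304.8 mm/ft = 1527047.95 mm.
Similar triangles through the lens centre give W/dₒ = h/dᵢ; with 1/f = 1/dₒ + 1/dᵢ this gives W = h·(dₒ − f)/f.
W = 14.9 mm × (1.52705e+06 − 69.5) / 69.5 = 14.9 × 21970.9130 ≈ 327366.603 mm = 327.367 m.

327.4 m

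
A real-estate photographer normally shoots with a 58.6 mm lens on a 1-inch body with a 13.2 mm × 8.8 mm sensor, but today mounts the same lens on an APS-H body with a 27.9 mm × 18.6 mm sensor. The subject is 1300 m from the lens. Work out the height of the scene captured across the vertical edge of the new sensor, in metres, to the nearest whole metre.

413 m

The focal length stays 58.6 mm; the relevant sensor dimension is now h = 18.6 mm. Object distance dₒ = 1300 m = 1.3e+06 mm.
Thin-lens field height W = h·(dₒ − f)/f = 18.6 × (1.3e+06 − 58.6)/58.6 ≈ 412609.386 mm = 412.609 m.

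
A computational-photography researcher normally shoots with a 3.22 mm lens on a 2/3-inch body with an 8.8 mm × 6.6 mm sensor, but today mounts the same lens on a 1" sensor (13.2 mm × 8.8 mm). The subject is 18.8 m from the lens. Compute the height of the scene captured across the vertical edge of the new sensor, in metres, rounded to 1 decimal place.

51.4 m

The focal length stays 3.22 mm; the relevant sensor dimension is now h = 8.8 mm. Object distance dₒ = 18.8 m = 18800 mm.
Thin-lens field height W = h·(dₒ − f)/f = 8.8 × (18800 − 3.22)/3.22 ≈ 51370.082 mm = 51.3701 m.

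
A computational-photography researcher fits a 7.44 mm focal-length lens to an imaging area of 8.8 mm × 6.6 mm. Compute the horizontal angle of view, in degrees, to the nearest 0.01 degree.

61.20°

Angle of view α = 2·arctan(w/2f) with w = 8.8 mm and f = 7.44 mm.
w/2f = 0.59140; arctan(0.59140) ≈ 30.6000°, so α ≈ 61.2000°.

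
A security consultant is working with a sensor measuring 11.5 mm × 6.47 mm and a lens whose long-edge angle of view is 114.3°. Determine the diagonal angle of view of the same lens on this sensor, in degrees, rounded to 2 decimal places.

121.26°

From the long-edge AOV: f = 11.5 / (2·tan(57.15°)) = 11.5 / 3.09745 ≈ 3.7127 mm.
Sensor diagonal = √(11.5² + 6.47²) = √174.1109 ≈ 13.1951 mm.
Diagonal AOV = 2·arctan(13.1951 / (2 × 3.7127)) = 2·arctan(1.77701) ≈ 121.2633°.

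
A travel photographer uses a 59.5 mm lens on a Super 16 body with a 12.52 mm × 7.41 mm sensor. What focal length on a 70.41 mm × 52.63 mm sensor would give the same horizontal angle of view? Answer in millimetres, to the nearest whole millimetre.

Equal angle of view means equal width/f ratio, so f₂ = f₁ · (width₂/width₁) = 59.5 × 70.41/12.52.
f₂ = 59.5 × 5.62380 ≈ 334.616 mm.

335 mm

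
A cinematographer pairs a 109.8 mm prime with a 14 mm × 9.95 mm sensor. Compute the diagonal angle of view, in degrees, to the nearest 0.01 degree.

8.94°

Sensor diagonal = √(14² + 9.95²) = √295.0025 ≈ 17.1756 mm.
Angle of view α = 2·arctan(d/2f) with d = 17.1756 mm and f = 109.8 mm.
d/2f = 0.07821; arctan(0.07821) ≈ 4.4722°, so α ≈ 8.9444°.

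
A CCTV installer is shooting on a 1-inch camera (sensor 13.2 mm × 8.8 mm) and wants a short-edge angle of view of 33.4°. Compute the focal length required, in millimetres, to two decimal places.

From α = 2·arctan(h/2f) we get f = h / (2·tan(α/2)).
With h = 8.8 mm and α/2 = 16.7°, tan(α/2) ≈ 0.30001, so f ≈ 8.8 / 0.60003 ≈ 14.6660 mm.

14.67 mm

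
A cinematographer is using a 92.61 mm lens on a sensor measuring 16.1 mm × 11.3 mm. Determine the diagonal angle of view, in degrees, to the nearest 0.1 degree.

Sensor diagonal = √(16.1² + 11.3²) = √386.9000 ≈ 19.6698 mm.
Angle of view α = 2·arctan(d/2f) with d = 19.6698 mm and f = 92.61 mm.
d/2f = 0.10620; arctan(0.10620) ≈ 6.0619°, so α ≈ 12.1238°.

12.1°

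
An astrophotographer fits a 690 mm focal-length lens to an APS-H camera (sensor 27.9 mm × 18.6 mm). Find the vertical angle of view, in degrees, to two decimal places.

Angle of view α = 2·arctan(h/2f) with h = 18.6 mm and f = 690 mm.
h/2f = 0.01348; arctan(0.01348) ≈ 0.7722°, so α ≈ 1.5444°.

1.54°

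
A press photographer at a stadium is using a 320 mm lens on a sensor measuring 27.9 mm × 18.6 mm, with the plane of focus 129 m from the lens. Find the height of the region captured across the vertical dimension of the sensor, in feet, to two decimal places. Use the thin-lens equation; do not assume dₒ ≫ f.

dₒ: 129 m = 129000 mm.
Similar triangles through the lens centre give W/dₒ = h/dᵢ; with 1/f = 1/dₒ + 1/dᵢ this gives W = h·(dₒ − f)/f.
W = 18.6 mm × (129000 − 320) / 320 = 18.6 × 402.1250 ≈ 7479.525 mm = 7479.525/304.8 ft = 24.5391 ft.

24.54 ft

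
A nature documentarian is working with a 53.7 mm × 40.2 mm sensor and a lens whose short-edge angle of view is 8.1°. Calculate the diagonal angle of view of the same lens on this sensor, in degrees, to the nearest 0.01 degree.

From the short-edge AOV: f = 40.2 / (2·tan(4.05°)) = 40.2 / 0.14161 ≈ 283.8831 mm.
Sensor diagonal = √(53.7² + 40.2²) = √4499.7300 ≈ 67.0800 mm.
Diagonal AOV = 2·arctan(67.0800 / (2 × 283.8831)) = 2·arctan(0.11815) ≈ 13.4762°.

13.48°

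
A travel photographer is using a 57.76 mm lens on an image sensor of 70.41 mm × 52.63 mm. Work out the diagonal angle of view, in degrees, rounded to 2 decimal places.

74.54°

Sensor diagonal = √(70.41² + 52.63²) = √7727.4850 ≈ 87.9061 mm.
Angle of view α = 2·arctan(d/2f) with d = 87.9061 mm and f = 57.76 mm.
d/2f = 0.76096; arctan(0.76096) ≈ 37.2697°, so α ≈ 74.5394°.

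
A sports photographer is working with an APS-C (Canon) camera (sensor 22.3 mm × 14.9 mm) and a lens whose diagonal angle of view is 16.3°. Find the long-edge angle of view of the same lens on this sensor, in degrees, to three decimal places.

13.581°

Sensor diagonal = √(22.3² + 14.9²) = √719.3000 ≈ 26.8198 mm.
From the diagonal AOV: f = 26.8198 / (2·tan(8.15°)) = 26.8198 / 0.28642 ≈ 93.6369 mm.
Long-edge AOV = 2·arctan(22.3 / (2 × 93.6369)) = 2·arctan(0.11908) ≈ 13.5813°.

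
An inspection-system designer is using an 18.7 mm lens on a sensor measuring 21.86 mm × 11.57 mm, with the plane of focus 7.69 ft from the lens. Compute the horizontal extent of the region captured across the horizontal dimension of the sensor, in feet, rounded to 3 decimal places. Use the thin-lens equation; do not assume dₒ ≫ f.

8.918 ft

dₒ: 7.69 ft × 304.8 mm/ft = 2343.91 mm.
Similar triangles through the lens centre give W/dₒ = w/dᵢ; with 1/f = 1/dₒ + 1/dᵢ this gives W = w·(dₒ − f)/f.
W = 21.86 mm × (2343.91 − 18.7) / 18.7 = 21.86 × 124.3429 ≈ 2718.135 mm = 2718.135/304.8 ft = 8.91777 ft.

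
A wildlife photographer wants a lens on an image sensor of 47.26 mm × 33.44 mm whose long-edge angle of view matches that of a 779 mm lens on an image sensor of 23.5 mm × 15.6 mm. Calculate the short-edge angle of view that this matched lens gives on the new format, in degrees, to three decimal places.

Equal long-edge AOV ⇒ f₂ = f₁ · 47.26/23.5 = 779 × 2.01106 ≈ 1566.6187 mm.
Short-edge AOV on the new format = 2·arctan(33.44 / (2 × 1566.6187)) = 2·arctan(0.01067) ≈ 1.2230°.

1.223°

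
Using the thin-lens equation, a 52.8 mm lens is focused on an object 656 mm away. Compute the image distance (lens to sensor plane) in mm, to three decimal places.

1/dᵢ = 1/f − 1/dₒ = 1/52.8 − 1/656 = 0.0174150 mm⁻¹.
dᵢ = 1/0.0174150 ≈ 57.4218 mm.

57.422 mm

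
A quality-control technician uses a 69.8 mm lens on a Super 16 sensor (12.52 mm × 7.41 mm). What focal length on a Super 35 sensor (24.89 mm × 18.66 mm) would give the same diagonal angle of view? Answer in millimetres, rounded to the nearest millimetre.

Sensor diagonal = √(12.52² + 7.41²) = √211.6585 ≈ 14.5485 mm.
Sensor diagonal = √(24.89² + 18.66²) = √967.7077 ≈ 31.1080 mm.
Equal angle of view means equal diagonal/f ratio, so f₂ = f₁ · (diagonal₂/diagonal₁) = 69.8 × 31.1080/14.5485.
f₂ = 69.8 × 2.13823 ≈ 149.248 mm.

149 mm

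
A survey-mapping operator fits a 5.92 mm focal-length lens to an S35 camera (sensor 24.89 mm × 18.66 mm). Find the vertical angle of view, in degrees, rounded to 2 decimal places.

115.21°

Angle of view α = 2·arctan(h/2f) with h = 18.66 mm and f = 5.92 mm.
h/2f = 1.57601; arctan(1.57601) ≈ 57.6044°, so α ≈ 115.2087°.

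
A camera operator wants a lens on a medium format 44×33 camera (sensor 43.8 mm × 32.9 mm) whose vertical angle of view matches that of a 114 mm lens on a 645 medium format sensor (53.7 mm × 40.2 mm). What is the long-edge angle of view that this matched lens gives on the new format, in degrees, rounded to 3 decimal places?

Equal vertical AOV ⇒ f₂ = f₁ · 32.9/40.2 = 114 × 0.81841 ≈ 93.2985 mm.
Long-edge AOV on the new format = 2·arctan(43.8 / (2 × 93.2985)) = 2·arctan(0.23473) ≈ 26.4198°.

26.420°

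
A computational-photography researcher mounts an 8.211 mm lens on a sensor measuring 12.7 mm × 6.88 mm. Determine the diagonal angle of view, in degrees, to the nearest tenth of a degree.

Sensor diagonal = √(12.7² + 6.88²) = √208.6244 ≈ 14.4438 mm.
Angle of view α = 2·arctan(d/2f) with d = 14.4438 mm and f = 8.211 mm.
d/2f = 0.87954; arctan(0.87954) ≈ 41.3330°, so α ≈ 82.6660°.

82.7°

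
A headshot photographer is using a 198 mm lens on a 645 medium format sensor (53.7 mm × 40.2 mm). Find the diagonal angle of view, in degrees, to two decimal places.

Sensor diagonal = √(53.7² + 40.2²) = √4499.7300 ≈ 67.0800 mm.
Angle of view α = 2·arctan(d/2f) with d = 67.0800 mm and f = 198 mm.
d/2f = 0.16939; arctan(0.16939) ≈ 9.6143°, so α ≈ 19.2286°.

19.23°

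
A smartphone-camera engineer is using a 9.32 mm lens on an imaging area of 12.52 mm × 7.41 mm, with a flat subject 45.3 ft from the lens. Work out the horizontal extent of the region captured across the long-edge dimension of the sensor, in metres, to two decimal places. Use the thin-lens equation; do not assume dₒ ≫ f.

dₒ: 45.3 ft × 304.8 mm/ft = 13807.44 mm.
Similar triangles through the lens centre give W/dₒ = w/dᵢ; with 1/f = 1/dₒ + 1/dᵢ this gives W = w·(dₒ − f)/f.
W = 12.52 mm × (13807.4 − 9.32) / 9.32 = 12.52 × 1480.4849 ≈ 18535.671 mm = 18.5357 m.

18.54 m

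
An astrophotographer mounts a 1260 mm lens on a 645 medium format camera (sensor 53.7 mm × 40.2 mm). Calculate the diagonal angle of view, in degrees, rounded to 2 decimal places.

3.05°

Sensor diagonal = √(53.7² + 40.2²) = √4499.7300 ≈ 67.0800 mm.
Angle of view α = 2·arctan(d/2f) with d = 67.0800 mm and f = 1260 mm.
d/2f = 0.02662; arctan(0.02662) ≈ 1.5248°, so α ≈ 3.0496°.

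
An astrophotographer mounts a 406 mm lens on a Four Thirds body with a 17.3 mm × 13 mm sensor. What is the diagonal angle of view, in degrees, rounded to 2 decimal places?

3.05°

Sensor diagonal = √(17.3² + 13²) = √468.2900 ≈ 21.6400 mm.
Angle of view α = 2·arctan(d/2f) with d = 21.6400 mm and f = 406 mm.
d/2f = 0.02665; arctan(0.02665) ≈ 1.5266°, so α ≈ 3.0532°.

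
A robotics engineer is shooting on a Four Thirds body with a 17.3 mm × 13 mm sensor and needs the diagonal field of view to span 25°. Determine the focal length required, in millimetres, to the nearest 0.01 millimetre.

48.81 mm

Sensor diagonal = √(17.3² + 13²) = √468.2900 ≈ 21.6400 mm.
From α = 2·arctan(d/2f) we get f = d / (2·tan(α/2)).
With d = 21.6400 mm and α/2 = 12.5°, tan(α/2) ≈ 0.22169, so f ≈ 21.6400 / 0.44339 ≈ 48.8059 mm.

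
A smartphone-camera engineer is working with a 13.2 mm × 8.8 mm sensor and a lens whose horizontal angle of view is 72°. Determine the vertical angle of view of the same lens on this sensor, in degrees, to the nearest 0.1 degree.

51.7°

From the horizontal AOV: f = 13.2 / (2·tan(36°)) = 13.2 / 1.45309 ≈ 9.0841 mm.
Vertical AOV = 2·arctan(8.8 / (2 × 9.0841)) = 2·arctan(0.48436) ≈ 51.6875°.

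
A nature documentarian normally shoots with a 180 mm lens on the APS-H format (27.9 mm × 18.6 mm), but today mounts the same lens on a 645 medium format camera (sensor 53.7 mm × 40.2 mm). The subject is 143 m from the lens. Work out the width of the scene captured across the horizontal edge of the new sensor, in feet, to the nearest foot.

140 ft

The focal length stays 180 mm; the relevant sensor dimension is now w = 53.7 mm. Object distance dₒ = 143 m = 143000 mm.
Thin-lens field width W = w·(dₒ − f)/f = 53.7 × (143000 − 180)/180 ≈ 42607.967 mm = 42607.967/304.8 ft = 139.79 ft.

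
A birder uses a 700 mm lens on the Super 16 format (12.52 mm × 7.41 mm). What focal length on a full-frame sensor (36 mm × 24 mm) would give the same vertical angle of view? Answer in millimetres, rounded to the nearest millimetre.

Equal angle of view means equal height/f ratio, so f₂ = f₁ · (height₂/height₁) = 700 × 24/7.41.
f₂ = 700 × 3.23887 ≈ 2267.206 mm.

2267 mm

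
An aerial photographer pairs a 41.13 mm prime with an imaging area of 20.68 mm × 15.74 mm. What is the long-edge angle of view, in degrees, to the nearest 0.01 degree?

Angle of view α = 2·arctan(w/2f) with w = 20.68 mm and f = 41.13 mm.
w/2f = 0.25140; arctan(0.25140) ≈ 14.1116°, so α ≈ 28.2232°.

28.22°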